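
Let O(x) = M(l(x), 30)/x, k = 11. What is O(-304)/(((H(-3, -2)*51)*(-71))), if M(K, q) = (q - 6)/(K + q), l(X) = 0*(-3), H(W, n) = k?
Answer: 1/15135780 ≈ 6.6069e-8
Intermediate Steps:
H(W, n) = 11
l(X) = 0
M(K, q) = (-6 + q)/(K + q)
O(x) = 4/(5*x) (O(x) = ((-6 + 30)/(0 + 30))/x = (24/30)/x = ((1/30)*24)/x = 4/(5*x))
O(-304)/(((H(-3, -2)*51)*(-71))) = ((⅘)/(-304))/(((11*51)*(-71))) = ((⅘)*(-1/304))/((561*(-71))) = -1/380/(-39831) = -1/380*(-1/39831) = 1/15135780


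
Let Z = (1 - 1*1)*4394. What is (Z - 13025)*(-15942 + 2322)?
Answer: 177400500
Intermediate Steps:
Z = 0 (Z = (1 - 1)*4394 = 0*4394 = 0)
(Z - 13025)*(-15942 + 2322) = (0 - 13025)*(-15942 + 2322) = -13025*(-13620) = 177400500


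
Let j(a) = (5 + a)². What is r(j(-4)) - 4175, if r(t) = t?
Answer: -4174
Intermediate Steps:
r(j(-4)) - 4175 = (5 - 4)² - 4175 = 1² - 4175 = 1 - 4175 = -4174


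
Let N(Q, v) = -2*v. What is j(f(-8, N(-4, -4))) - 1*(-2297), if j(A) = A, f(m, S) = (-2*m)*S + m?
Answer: 2417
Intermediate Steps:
f(m, S) = m - 2*S*m (f(m, S) = -2*S*m + m = m - 2*S*m)
j(f(-8, N(-4, -4))) - 1*(-2297) = -8*(1 - (-4)*(-4)) - 1*(-2297) = -8*(1 - 2*8) + 2297 = -8*(1 - 16) + 2297 = -8*(-15) + 2297 = 120 + 2297 = 2417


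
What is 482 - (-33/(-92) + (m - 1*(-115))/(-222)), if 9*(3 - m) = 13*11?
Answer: 44308963/91908 ≈ 482.10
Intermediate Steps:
m = -116/9 (m = 3 - 13*11/9 = 3 - ⅑*143 = 3 - 143/9 = -116/9 ≈ -12.889)
482 - (-33/(-92) + (m - 1*(-115))/(-222)) = 482 - (-33/(-92) + (-116/9 - 1*(-115))/(-222)) = 482 - (-33*(-1/92) + (-116/9 + 115)*(-1/222)) = 482 - (33/92 + (919/9)*(-1/222)) = 482 - (33/92 - 919/1998) = 482 - 1*(-9307/91908) = 482 + 9307/91908 = 44308963/91908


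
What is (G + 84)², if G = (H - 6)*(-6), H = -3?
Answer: 19044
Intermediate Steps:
G = 54 (G = (-3 - 6)*(-6) = -9*(-6) = 54)
(G + 84)² = (54 + 84)² = 138² = 19044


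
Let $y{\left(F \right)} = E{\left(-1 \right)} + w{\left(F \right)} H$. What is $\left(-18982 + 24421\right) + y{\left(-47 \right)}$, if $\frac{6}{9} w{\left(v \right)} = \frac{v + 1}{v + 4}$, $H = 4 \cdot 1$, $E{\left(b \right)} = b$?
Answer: $\frac{234110}{43} \approx 5444.4$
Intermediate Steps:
$H = 4$
$w{\left(v \right)} = \frac{3 \left(1 + v\right)}{2 \left(4 + v\right)}$ ($w{\left(v \right)} = \frac{3 \frac{v + 1}{v + 4}}{2} = \frac{3 \frac{1 + v}{4 + v}}{2} = \frac{3 \left(1 + v\right)}{2 \left(4 + v\right)}$)
$y{\left(F \right)} = -1 + \frac{6 \left(1 + F\right)}{4 + F}$ ($y{\left(F \right)} = -1 + \frac{3 \left(1 + F\right)}{2 \left(4 + F\right)} 4 = -1 + \frac{6 \left(1 + F\right)}{4 + F}$)
$\left(-18982 + 24421\right) + y{\left(-47 \right)} = \left(-18982 + 24421\right) + \frac{2 + 5 \left(-47\right)}{4 - 47} = 5439 + \frac{2 - 235}{-43} = 5439 - - \frac{233}{43} = 5439 + \frac{233}{43} = \frac{234110}{43}$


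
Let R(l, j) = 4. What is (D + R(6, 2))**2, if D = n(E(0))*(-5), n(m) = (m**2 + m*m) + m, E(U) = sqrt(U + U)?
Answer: 16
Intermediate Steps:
E(U) = sqrt(2)*sqrt(U) (E(U) = sqrt(2*U) = sqrt(2)*sqrt(U))
n(m) = m + 2*m**2 (n(m) = (m**2 + m**2) + m = 2*m**2 + m = m + 2*m**2)
D = 0 (D = ((sqrt(2)*sqrt(0))*(1 + 2*(sqrt(2)*sqrt(0))))*(-5) = ((sqrt(2)*0)*(1 + 2*(sqrt(2)*0)))*(-5) = (0*(1 + 2*0))*(-5) = (0*(1 + 0))*(-5) = (0*1)*(-5) = 0*(-5) = 0)
(D + R(6, 2))**2 = (0 + 4)**2 = 4**2 = 16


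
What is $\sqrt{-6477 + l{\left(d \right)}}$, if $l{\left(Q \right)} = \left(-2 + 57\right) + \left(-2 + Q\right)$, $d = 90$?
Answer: $i \sqrt{6334} \approx 79.586 i$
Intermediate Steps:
$l{\left(Q \right)} = 53 + Q$ ($l{\left(Q \right)} = 55 + \left(-2 + Q\right) = 53 + Q$)
$\sqrt{-6477 + l{\left(d \right)}} = \sqrt{-6477 + \left(53 + 90\right)} = \sqrt{-6477 + 143} = \sqrt{-6334} = i \sqrt{6334}$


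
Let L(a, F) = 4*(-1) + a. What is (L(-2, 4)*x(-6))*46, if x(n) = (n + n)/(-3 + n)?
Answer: -368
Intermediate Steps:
x(n) = 2*n/(-3 + n) (x(n) = (2*n)/(-3 + n) = 2*n/(-3 + n))
L(a, F) = -4 + a
(L(-2, 4)*x(-6))*46 = ((-4 - 2)*(2*(-6)/(-3 - 6)))*46 = -12*(-6)/(-9)*46 = -12*(-6)*(-1)/9*46 = -6*4/3*46 = -8*46 = -368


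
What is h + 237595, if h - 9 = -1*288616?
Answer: -51012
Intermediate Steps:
h = -288607 (h = 9 - 1*288616 = 9 - 288616 = -288607)
h + 237595 = -288607 + 237595 = -51012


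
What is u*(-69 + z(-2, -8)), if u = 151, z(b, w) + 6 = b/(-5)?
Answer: -56323/5 ≈ -11265.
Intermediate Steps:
z(b, w) = -6 - b/5 (z(b, w) = -6 + b/(-5) = -6 + b*(-⅕) = -6 - b/5)
u*(-69 + z(-2, -8)) = 151*(-69 + (-6 - ⅕*(-2))) = 151*(-69 + (-6 + ⅖)) = 151*(-69 - 28/5) = 151*(-373/5) = -56323/5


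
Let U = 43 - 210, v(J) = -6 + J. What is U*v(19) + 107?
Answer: -2064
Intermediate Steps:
U = -167
U*v(19) + 107 = -167*(-6 + 19) + 107 = -167*13 + 107 = -2171 + 107 = -2064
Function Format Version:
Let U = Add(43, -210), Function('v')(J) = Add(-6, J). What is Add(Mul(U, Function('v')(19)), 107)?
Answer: -2064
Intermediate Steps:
U = -167
Add(Mul(U, Function('v')(19)), 107) = Add(Mul(-167, Add(-6, 19)), 107) = Add(Mul(-167, 13), 107) = Add(-2171, 107) = -2064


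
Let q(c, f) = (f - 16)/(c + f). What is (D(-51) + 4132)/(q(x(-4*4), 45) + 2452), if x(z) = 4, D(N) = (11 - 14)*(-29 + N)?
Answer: 214228/120177 ≈ 1.7826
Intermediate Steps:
D(N) = 87 - 3*N (D(N) = -3*(-29 + N) = 87 - 3*N)
q(c, f) = (-16 + f)/(c + f)
(D(-51) + 4132)/(q(x(-4*4), 45) + 2452) = ((87 - 3*(-51)) + 4132)/((-16 + 45)/(4 + 45) + 2452) = ((87 + 153) + 4132)/(29/49 + 2452) = (240 + 4132)/((1/49)*29 + 2452) = 4372/(29/49 + 2452) = 4372/(120177/49) = 4372*(49/120177) = 214228/120177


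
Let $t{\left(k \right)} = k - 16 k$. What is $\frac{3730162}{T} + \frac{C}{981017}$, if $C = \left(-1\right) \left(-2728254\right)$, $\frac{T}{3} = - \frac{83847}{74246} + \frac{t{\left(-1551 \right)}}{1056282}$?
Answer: $- \frac{11957622801074673970105}{10648785474128286} \approx -1.1229 \cdot 10^{6}$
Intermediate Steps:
$t{\left(k \right)} = - 15 k$
$T = - \frac{21709685916}{6535392781}$ ($T = 3 \left(- \frac{83847}{74246} + \frac{\left(-15\right) \left(-1551\right)}{1056282}\right) = 3 \left(\left(-83847\right) \frac{1}{74246} + 23265 \cdot \frac{1}{1056282}\right) = 3 \left(- \frac{83847}{74246} + \frac{7755}{352094}\right) = 3 \left(- \frac{7236561972}{6535392781}\right) = - \frac{21709685916}{6535392781} \approx -3.3219$)
$C = 2728254$
$\frac{3730162}{T} + \frac{C}{981017} = \frac{3730162}{- \frac{21709685916}{6535392781}} + \frac{2728254}{981017} = 3730162 \left(- \frac{6535392781}{21709685916}\right) + 2728254 \cdot \frac{1}{981017} = - \frac{12189036903380261}{10854842958} + \frac{2728254}{981017} = - \frac{11957622801074673970105}{10648785474128286}$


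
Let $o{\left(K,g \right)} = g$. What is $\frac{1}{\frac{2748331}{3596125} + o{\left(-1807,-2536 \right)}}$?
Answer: $- \frac{3596125}{9117024669} \approx -0.00039444$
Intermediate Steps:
$\frac{1}{\frac{2748331}{3596125} + o{\left(-1807,-2536 \right)}} = \frac{1}{\frac{2748331}{3596125} - 2536} = \frac{1}{- \frac{9117024669}{3596125}} = - \frac{3596125}{9117024669}$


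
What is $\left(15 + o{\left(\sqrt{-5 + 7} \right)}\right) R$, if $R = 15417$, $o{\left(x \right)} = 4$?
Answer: $292923$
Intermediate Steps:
$\left(15 + o{\left(\sqrt{-5 + 7} \right)}\right) R = \left(15 + 4\right) 15417 = 19 \cdot 15417 = 292923$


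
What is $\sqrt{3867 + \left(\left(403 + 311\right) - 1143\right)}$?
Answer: $3 \sqrt{382} \approx 58.634$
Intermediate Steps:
$\sqrt{3867 + \left(\left(403 + 311\right) - 1143\right)} = \sqrt{3867 + \left(714 - 1143\right)} = \sqrt{3867 - 429} = \sqrt{3438} = 3 \sqrt{382}$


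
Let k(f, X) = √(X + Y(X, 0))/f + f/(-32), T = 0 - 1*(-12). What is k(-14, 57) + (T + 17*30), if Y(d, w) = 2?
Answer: 8359/16 - √59/14 ≈ 521.89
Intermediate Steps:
T = 12 (T = 0 + 12 = 12)
k(f, X) = -f/32 + √(2 + X)/f (k(f, X) = √(X + 2)/f + f/(-32) = √(2 + X)/f + f*(-1/32) = √(2 + X)/f - f/32 = -f/32 + √(2 + X)/f)
k(-14, 57) + (T + 17*30) = (-1/32*(-14) + √(2 + 57)/(-14)) + (12 + 17*30) = (7/16 - √59/14) + (12 + 510) = (7/16 - √59/14) + 522 = 8359/16 - √59/14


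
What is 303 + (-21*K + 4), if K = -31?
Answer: 958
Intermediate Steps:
303 + (-21*K + 4) = 303 + (-21*(-31) + 4) = 303 + (651 + 4) = 303 + 655 = 958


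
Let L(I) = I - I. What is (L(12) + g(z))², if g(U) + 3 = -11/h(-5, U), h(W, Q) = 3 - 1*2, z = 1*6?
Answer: 196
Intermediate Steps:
z = 6
h(W, Q) = 1 (h(W, Q) = 3 - 2 = 1)
L(I) = 0
g(U) = -14 (g(U) = -3 - 11/1 = -3 - 11*1 = -3 - 11 = -14)
(L(12) + g(z))² = (0 - 14)² = (-14)² = 196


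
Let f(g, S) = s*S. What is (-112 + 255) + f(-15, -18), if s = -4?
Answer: 215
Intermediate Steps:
f(g, S) = -4*S
(-112 + 255) + f(-15, -18) = (-112 + 255) - 4*(-18) = 143 + 72 = 215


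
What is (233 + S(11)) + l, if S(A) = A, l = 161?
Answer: 405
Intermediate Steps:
(233 + S(11)) + l = (233 + 11) + 161 = 244 + 161 = 405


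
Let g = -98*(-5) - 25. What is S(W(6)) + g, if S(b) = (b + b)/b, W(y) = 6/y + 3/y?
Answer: 467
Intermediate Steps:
g = 465 (g = 490 - 25 = 465)
W(y) = 9/y
S(b) = 2 (S(b) = (2*b)/b = 2)
S(W(6)) + g = 2 + 465 = 467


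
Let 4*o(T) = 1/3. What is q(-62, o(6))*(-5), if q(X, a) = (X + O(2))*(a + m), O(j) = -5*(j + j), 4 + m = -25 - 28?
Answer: -140015/6 ≈ -23336.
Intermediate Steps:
m = -57 (m = -4 + (-25 - 28) = -4 - 53 = -57)
O(j) = -10*j
o(T) = 1/12 (o(T) = (1/4)/3 = (1/4)*(1/3) = 1/12)
q(X, a) = (-57 + a)*(-20 + X) (q(X, a) = (X - 10*2)*(a - 57) = (X - 20)*(-57 + a) = (-20 + X)*(-57 + a) = (-57 + a)*(-20 + X))
q(-62, o(6))*(-5) = (1140 - 57*(-62) - 20*1/12 - 62*1/12)*(-5) = (1140 + 3534 - 5/3 - 31/6)*(-5) = (28003/6)*(-5) = -140015/6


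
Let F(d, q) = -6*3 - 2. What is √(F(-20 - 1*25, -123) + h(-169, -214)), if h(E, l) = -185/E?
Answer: 3*I*√355/13 ≈ 4.348*I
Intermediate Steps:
F(d, q) = -20 (F(d, q) = -18 - 2 = -20)
√(F(-20 - 1*25, -123) + h(-169, -214)) = √(-20 - 185/(-169)) = √(-20 - 185*(-1/169)) = √(-20 + 185/169) = √(-3195/169) = 3*I*√355/13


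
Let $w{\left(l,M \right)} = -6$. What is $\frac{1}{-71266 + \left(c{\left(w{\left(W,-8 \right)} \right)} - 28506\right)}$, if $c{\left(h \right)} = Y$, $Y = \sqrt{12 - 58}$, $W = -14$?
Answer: $- \frac{49886}{4977226015} - \frac{i \sqrt{46}}{9954452030} \approx -1.0023 \cdot 10^{-5} - 6.8134 \cdot 10^{-10} i$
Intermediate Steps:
$Y = i \sqrt{46}$ ($Y = \sqrt{-46} = i \sqrt{46} \approx 6.7823 i$)
$c{\left(h \right)} = i \sqrt{46}$
$\frac{1}{-71266 + \left(c{\left(w{\left(W,-8 \right)} \right)} - 28506\right)} = \frac{1}{-71266 + \left(i \sqrt{46} - 28506\right)} = \frac{1}{-71266 - \left(28506 - i \sqrt{46}\right)} = \frac{1}{-99772 + i \sqrt{46}}$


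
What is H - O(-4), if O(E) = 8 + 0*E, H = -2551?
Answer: -2559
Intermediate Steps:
O(E) = 8 (O(E) = 8 + 0 = 8)
H - O(-4) = -2551 - 1*8 = -2551 - 8 = -2559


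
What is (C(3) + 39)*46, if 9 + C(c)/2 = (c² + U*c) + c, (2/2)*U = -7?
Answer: 138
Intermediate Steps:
U = -7
C(c) = -18 - 12*c + 2*c² (C(c) = -18 + 2*((c² - 7*c) + c) = -18 + 2*(c² - 6*c) = -18 + (-12*c + 2*c²) = -18 - 12*c + 2*c²)
(C(3) + 39)*46 = ((-18 - 12*3 + 2*3²) + 39)*46 = ((-18 - 36 + 2*9) + 39)*46 = ((-18 - 36 + 18) + 39)*46 = (-36 + 39)*46 = 3*46 = 138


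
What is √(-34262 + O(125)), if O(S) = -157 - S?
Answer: 4*I*√2159 ≈ 185.86*I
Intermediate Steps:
√(-34262 + O(125)) = √(-34262 + (-157 - 1*125)) = √(-34262 + (-157 - 125)) = √(-34262 - 282) = √(-34544) = 4*I*√2159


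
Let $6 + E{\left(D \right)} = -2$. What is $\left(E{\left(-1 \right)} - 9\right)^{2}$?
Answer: $289$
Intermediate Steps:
$E{\left(D \right)} = -8$ ($E{\left(D \right)} = -6 - 2 = -8$)
$\left(E{\left(-1 \right)} - 9\right)^{2} = \left(-8 - 9\right)^{2} = \left(-17\right)^{2} = 289$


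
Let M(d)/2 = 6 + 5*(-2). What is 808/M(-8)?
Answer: -101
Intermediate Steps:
M(d) = -8 (M(d) = 2*(6 + 5*(-2)) = 2*(6 - 10) = 2*(-4) = -8)
808/M(-8) = 808/(-8) = 808*(-⅛) = -101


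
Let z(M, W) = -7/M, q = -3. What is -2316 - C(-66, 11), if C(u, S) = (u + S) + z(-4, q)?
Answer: -9051/4 ≈ -2262.8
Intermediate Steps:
C(u, S) = 7/4 + S + u (C(u, S) = (u + S) - 7/(-4) = (S + u) - 7*(-1/4) = (S + u) + 7/4 = 7/4 + S + u)
-2316 - C(-66, 11) = -2316 - (7/4 + 11 - 66) = -2316 - 1*(-213/4) = -2316 + 213/4 = -9051/4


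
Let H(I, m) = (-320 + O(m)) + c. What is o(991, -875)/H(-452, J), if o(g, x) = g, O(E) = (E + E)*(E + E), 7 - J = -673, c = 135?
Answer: 991/1849415 ≈ 0.00053584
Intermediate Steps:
J = 680 (J = 7 - 1*(-673) = 7 + 673 = 680)
O(E) = 4*E**2 (O(E) = (2*E)*(2*E) = 4*E**2)
H(I, m) = -185 + 4*m**2 (H(I, m) = (-320 + 4*m**2) + 135 = -185 + 4*m**2)
o(991, -875)/H(-452, J) = 991/(-185 + 4*680**2) = 991/(-185 + 4*462400) = 991/(-185 + 1849600) = 991/1849415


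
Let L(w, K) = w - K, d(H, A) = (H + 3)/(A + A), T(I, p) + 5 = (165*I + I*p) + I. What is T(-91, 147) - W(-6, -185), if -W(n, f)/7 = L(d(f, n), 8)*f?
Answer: -226613/6 ≈ -37769.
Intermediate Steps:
T(I, p) = -5 + 166*I + I*p (T(I, p) = -5 + ((165*I + I*p) + I) = -5 + (166*I + I*p) = -5 + 166*I + I*p)
d(H, A) = (3 + H)/(2*A) (d(H, A) = (3 + H)/((2*A)) = (3 + H)*(1/(2*A)) = (3 + H)/(2*A))
W(n, f) = -7*f*(-8 + (3 + f)/(2*n)) (W(n, f) = -7*((3 + f)/(2*n) - 1*8)*f = -7*((3 + f)/(2*n) - 8)*f = -7*(-8 + (3 + f)/(2*n))*f = -7*f*(-8 + (3 + f)/(2*n)))
T(-91, 147) - W(-6, -185) = (-5 + 166*(-91) - 91*147) - 7*(-185)*(-3 - 1*(-185) + 16*(-6))/(2*(-6)) = (-5 - 15106 - 13377) - 7*(-185)*(-1)*(-3 + 185 - 96)/(2*6) = -28488 - 7*(-185)*(-1)*86/(2*6) = -28488 - 1*55685/6 = -28488 - 55685/6 = -226613/6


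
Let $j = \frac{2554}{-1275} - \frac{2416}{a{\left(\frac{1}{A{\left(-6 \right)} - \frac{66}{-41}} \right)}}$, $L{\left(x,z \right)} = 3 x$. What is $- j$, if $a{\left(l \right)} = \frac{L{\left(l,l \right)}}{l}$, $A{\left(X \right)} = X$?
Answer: $\frac{343118}{425} \approx 807.34$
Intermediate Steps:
$a{\left(l \right)} = 3$ ($a{\left(l \right)} = \frac{3 l}{l} = 3$)
$j = - \frac{343118}{425}$ ($j = \frac{2554}{-1275} - \frac{2416}{3} = 2554 \left(- \frac{1}{1275}\right) - \frac{2416}{3} = - \frac{2554}{1275} - \frac{2416}{3} = - \frac{343118}{425} \approx -807.34$)
$- j = \left(-1\right) \left(- \frac{343118}{425}\right) = \frac{343118}{425}$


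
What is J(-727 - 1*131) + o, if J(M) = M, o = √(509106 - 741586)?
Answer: -858 + 4*I*√14530 ≈ -858.0 + 482.16*I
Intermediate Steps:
o = 4*I*√14530 (o = √(-232480) = 4*I*√14530 ≈ 482.16*I)
J(-727 - 1*131) + o = (-727 - 1*131) + 4*I*√14530 = (-727 - 131) + 4*I*√14530 = -858 + 4*I*√14530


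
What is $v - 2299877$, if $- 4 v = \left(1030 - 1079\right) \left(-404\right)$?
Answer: $-2304826$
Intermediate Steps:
$v = -4949$ ($v = - \frac{\left(1030 - 1079\right) \left(-404\right)}{4} = - \frac{\left(-49\right) \left(-404\right)}{4} = \left(- \frac{1}{4}\right) 19796 = -4949$)
$v - 2299877 = -4949 - 2299877 = -2304826$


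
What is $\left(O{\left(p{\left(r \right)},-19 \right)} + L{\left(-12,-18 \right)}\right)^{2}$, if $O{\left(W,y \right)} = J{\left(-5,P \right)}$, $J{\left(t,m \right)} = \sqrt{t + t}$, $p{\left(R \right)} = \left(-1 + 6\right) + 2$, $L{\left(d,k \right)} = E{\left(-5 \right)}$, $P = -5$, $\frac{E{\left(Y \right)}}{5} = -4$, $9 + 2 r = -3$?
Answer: $\left(20 - i \sqrt{10}\right)^{2} \approx 390.0 - 126.49 i$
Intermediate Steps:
$r = -6$ ($r = - \frac{9}{2} + \frac{1}{2} \left(-3\right) = - \frac{9}{2} - \frac{3}{2} = -6$)
$E{\left(Y \right)} = -20$ ($E{\left(Y \right)} = 5 \left(-4\right) = -20$)
$L{\left(d,k \right)} = -20$
$p{\left(R \right)} = 7$ ($p{\left(R \right)} = 5 + 2 = 7$)
$J{\left(t,m \right)} = \sqrt{2} \sqrt{t}$ ($J{\left(t,m \right)} = \sqrt{2 t} = \sqrt{2} \sqrt{t}$)
$O{\left(W,y \right)} = i \sqrt{10}$ ($O{\left(W,y \right)} = \sqrt{2} \sqrt{-5} = \sqrt{2} i \sqrt{5} = i \sqrt{10}$)
$\left(O{\left(p{\left(r \right)},-19 \right)} + L{\left(-12,-18 \right)}\right)^{2} = \left(i \sqrt{10} - 20\right)^{2} = \left(-20 + i \sqrt{10}\right)^{2}$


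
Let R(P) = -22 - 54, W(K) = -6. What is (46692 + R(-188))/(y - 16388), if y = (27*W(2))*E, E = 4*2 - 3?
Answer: -23308/8599 ≈ -2.7105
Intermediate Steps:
E = 5 (E = 8 - 3 = 5)
R(P) = -76
y = -810 (y = (27*(-6))*5 = -162*5 = -810)
(46692 + R(-188))/(y - 16388) = (46692 - 76)/(-810 - 16388) = 46616/(-17198) = 46616*(-1/17198) = -23308/8599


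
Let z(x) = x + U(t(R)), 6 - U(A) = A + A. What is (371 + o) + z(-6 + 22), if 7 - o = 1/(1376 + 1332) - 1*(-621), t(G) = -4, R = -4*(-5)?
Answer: -576805/2708 ≈ -213.00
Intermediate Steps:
R = 20
o = -1662713/2708 (o = 7 - (1/(1376 + 1332) - 1*(-621)) = 7 - (1/2708 + 621) = 7 - 1*1681669/2708 = 7 - 1681669/2708 = -1662713/2708 ≈ -614.00)
U(A) = 6 - 2*A (U(A) = 6 - (A + A) = 6 - 2*A)
z(x) = 14 + x (z(x) = x + (6 - 2*(-4)) = x + (6 + 8) = x + 14 = 14 + x)
(371 + o) + z(-6 + 22) = (371 - 1662713/2708) + (14 + (-6 + 22)) = -658045/2708 + (14 + 16) = -658045/2708 + 30 = -576805/2708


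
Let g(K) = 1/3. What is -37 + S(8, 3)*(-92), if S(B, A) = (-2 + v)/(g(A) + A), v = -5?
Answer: 781/5 ≈ 156.20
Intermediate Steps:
g(K) = ⅓
S(B, A) = -7/(⅓ + A) (S(B, A) = (-2 - 5)/(⅓ + A) = -7/(⅓ + A))
-37 + S(8, 3)*(-92) = -37 - 21/(1 + 3*3)*(-92) = -37 - 21/(1 + 9)*(-92) = -37 - 21/10*(-92) = -37 + 966/5 = 781/5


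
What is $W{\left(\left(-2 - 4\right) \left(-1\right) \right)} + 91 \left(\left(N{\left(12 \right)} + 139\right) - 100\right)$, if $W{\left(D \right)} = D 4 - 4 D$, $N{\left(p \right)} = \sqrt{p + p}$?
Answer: $3549 + 182 \sqrt{6} \approx 3994.8$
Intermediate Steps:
$N{\left(p \right)} = \sqrt{2} \sqrt{p}$ ($N{\left(p \right)} = \sqrt{2 p} = \sqrt{2} \sqrt{p}$)
$W{\left(D \right)} = 0$ ($W{\left(D \right)} = 4 D - 4 D = 0$)
$W{\left(\left(-2 - 4\right) \left(-1\right) \right)} + 91 \left(\left(N{\left(12 \right)} + 139\right) - 100\right) = 0 + 91 \left(\left(\sqrt{2} \sqrt{12} + 139\right) - 100\right) = 0 + 91 \left(\left(\sqrt{2} \cdot 2 \sqrt{3} + 139\right) - 100\right) = 0 + 91 \left(\left(2 \sqrt{6} + 139\right) - 100\right) = 0 + 91 \left(\left(139 + 2 \sqrt{6}\right) - 100\right) = 0 + 91 \left(39 + 2 \sqrt{6}\right) = 0 + \left(3549 + 182 \sqrt{6}\right) = 3549 + 182 \sqrt{6}$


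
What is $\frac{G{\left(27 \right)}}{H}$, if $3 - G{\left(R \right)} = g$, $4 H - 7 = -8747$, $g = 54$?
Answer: $\frac{51}{2185} \approx 0.023341$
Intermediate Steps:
$H = -2185$ ($H = \frac{7}{4} + \frac{1}{4} \left(-8747\right) = \frac{7}{4} - \frac{8747}{4} = -2185$)
$G{\left(R \right)} = -51$ ($G{\left(R \right)} = 3 - 54 = -51$)
$\frac{G{\left(27 \right)}}{H} = - \frac{51}{-2185} = \left(-51\right) \left(- \frac{1}{2185}\right) = \frac{51}{2185}$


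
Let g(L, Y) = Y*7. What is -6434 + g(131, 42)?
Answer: -6140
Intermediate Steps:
g(L, Y) = 7*Y
-6434 + g(131, 42) = -6434 + 7*42 = -6434 + 294 = -6140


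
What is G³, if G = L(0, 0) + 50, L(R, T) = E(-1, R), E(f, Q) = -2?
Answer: 110592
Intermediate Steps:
L(R, T) = -2
G = 48 (G = -2 + 50 = 48)
G³ = 48³ = 110592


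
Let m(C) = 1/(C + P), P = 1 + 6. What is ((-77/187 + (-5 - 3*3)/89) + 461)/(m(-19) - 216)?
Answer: -8359584/3923209 ≈ -2.1308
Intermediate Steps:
P = 7
m(C) = 1/(7 + C) (m(C) = 1/(C + 7) = 1/(7 + C))
((-77/187 + (-5 - 3*3)/89) + 461)/(m(-19) - 216) = ((-77/187 + (-5 - 3*3)/89) + 461)/(1/(7 - 19) - 216) = ((-77*1/187 + (-5 - 9)*(1/89)) + 461)/(1/(-12) - 216) = ((-7/17 - 14*1/89) + 461)/(-1/12 - 216) = ((-7/17 - 14/89) + 461)/(-2593/12) = (-861/1513 + 461)*(-12/2593) = (696632/1513)*(-12/2593) = -8359584/3923209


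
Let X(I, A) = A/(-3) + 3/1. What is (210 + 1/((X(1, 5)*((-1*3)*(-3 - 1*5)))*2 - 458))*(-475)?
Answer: -39301025/394 ≈ -99749.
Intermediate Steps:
X(I, A) = 3 - A/3 (X(I, A) = A*(-⅓) + 3*1 = -A/3 + 3 = 3 - A/3)
(210 + 1/((X(1, 5)*((-1*3)*(-3 - 1*5)))*2 - 458))*(-475) = (210 + 1/(((3 - ⅓*5)*((-1*3)*(-3 - 1*5)))*2 - 458))*(-475) = (210 + 1/(((3 - 5/3)*(-3*(-3 - 5)))*2 - 458))*(-475) = (210 + 1/((4*(-3*(-8))/3)*2 - 458))*(-475) = (210 + 1/(((4/3)*24)*2 - 458))*(-475) = (210 + 1/(32*2 - 458))*(-475) = (210 + 1/(64 - 458))*(-475) = (210 + 1/(-394))*(-475) = (210 - 1/394)*(-475) = (82739/394)*(-475) = -39301025/394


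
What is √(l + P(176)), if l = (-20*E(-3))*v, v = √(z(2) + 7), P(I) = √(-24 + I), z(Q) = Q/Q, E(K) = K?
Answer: 2^(¾)*√(60 + √19) ≈ 13.492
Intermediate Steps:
z(Q) = 1
v = 2*√2 (v = √(1 + 7) = √8 = 2*√2 ≈ 2.8284)
l = 120*√2 (l = (-20*(-3))*(2*√2) = 60*(2*√2) = 120*√2 ≈ 169.71)
√(l + P(176)) = √(120*√2 + √(-24 + 176)) = √(120*√2 + √152) = √(120*√2 + 2*√38) = √(2*√38 + 120*√2)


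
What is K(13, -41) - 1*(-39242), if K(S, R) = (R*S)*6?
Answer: 36044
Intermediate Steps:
K(S, R) = 6*R*S
K(13, -41) - 1*(-39242) = 6*(-41)*13 - 1*(-39242) = -3198 + 39242 = 36044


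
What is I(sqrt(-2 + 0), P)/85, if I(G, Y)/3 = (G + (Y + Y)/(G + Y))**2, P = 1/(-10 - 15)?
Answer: 6*(-52*sqrt(2) + 1351*I)/(85*(-1249*I + 50*sqrt(2))) ≈ -0.076343 + 0.00016597*I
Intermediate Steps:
P = -1/25 (P = 1/(-25) = -1/25 ≈ -0.040000)
I(G, Y) = 3*(G + 2*Y/(G + Y))**2 (I(G, Y) = 3*(G + (Y + Y)/(G + Y))**2 = 3*(G + (2*Y)/(G + Y))**2 = 3*(G + 2*Y/(G + Y))**2)
I(sqrt(-2 + 0), P)/85 = (3*((sqrt(-2 + 0))**2 + 2*(-1/25) + sqrt(-2 + 0)*(-1/25))**2/(sqrt(-2 + 0) - 1/25)**2)/85 = (3*((sqrt(-2))**2 - 2/25 + sqrt(-2)*(-1/25))**2/(sqrt(-2) - 1/25)**2)*(1/85) = (3*((I*sqrt(2))**2 - 2/25 + (I*sqrt(2))*(-1/25))**2/(I*sqrt(2) - 1/25)**2)*(1/85) = (3*(-2 - 2/25 - I*sqrt(2)/25)**2/(-1/25 + I*sqrt(2))**2)*(1/85) = (3*(-52/25 - I*sqrt(2)/25)**2/(-1/25 + I*sqrt(2))**2)*(1/85) = 3*(-52/25 - I*sqrt(2)/25)**2/(85*(-1/25 + I*sqrt(2))**2)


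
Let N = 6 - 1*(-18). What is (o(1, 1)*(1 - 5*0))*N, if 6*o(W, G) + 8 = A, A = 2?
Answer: -24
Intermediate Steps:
o(W, G) = -1 (o(W, G) = -4/3 + (⅙)*2 = -4/3 + ⅓ = -1)
N = 24 (N = 6 + 18 = 24)
(o(1, 1)*(1 - 5*0))*N = -(1 - 5*0)*24 = -(1 + 0)*24 = -1*1*24 = -1*24 = -24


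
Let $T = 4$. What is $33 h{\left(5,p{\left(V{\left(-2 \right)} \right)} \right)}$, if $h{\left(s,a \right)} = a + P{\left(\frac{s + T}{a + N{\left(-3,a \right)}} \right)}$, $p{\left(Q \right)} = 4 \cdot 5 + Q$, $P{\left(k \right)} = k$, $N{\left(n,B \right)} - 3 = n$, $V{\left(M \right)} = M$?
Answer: $\frac{1221}{2} \approx 610.5$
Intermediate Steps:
$N{\left(n,B \right)} = 3 + n$
$p{\left(Q \right)} = 20 + Q$
$h{\left(s,a \right)} = a + \frac{4 + s}{a}$ ($h{\left(s,a \right)} = a + \frac{s + 4}{a + \left(3 - 3\right)} = a + \frac{4 + s}{a + 0} = a + \frac{4 + s}{a}$)
$33 h{\left(5,p{\left(V{\left(-2 \right)} \right)} \right)} = 33 \frac{4 + 5 + \left(20 - 2\right)^{2}}{20 - 2} = 33 \frac{4 + 5 + 18^{2}}{18} = 33 \frac{4 + 5 + 324}{18} = 33 \cdot \frac{1}{18} \cdot 333 = 33 \cdot \frac{37}{2} = \frac{1221}{2}$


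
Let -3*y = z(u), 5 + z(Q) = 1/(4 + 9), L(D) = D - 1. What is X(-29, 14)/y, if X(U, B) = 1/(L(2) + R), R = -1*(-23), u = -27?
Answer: 13/512 ≈ 0.025391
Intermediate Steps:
R = 23
L(D) = -1 + D
z(Q) = -64/13 (z(Q) = -5 + 1/(4 + 9) = -5 + 1/13 = -64/13)
X(U, B) = 1/24 (X(U, B) = 1/((-1 + 2) + 23) = 1/(1 + 23) = 1/24)
y = 64/39 (y = -⅓*(-64/13) = 64/39 ≈ 1.6410)
X(-29, 14)/y = 1/(24*(64/39)) = (1/24)*(39/64) = 13/512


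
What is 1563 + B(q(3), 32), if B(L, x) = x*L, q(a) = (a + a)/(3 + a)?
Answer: 1595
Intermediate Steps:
q(a) = 2*a/(3 + a) (q(a) = (2*a)/(3 + a) = 2*a/(3 + a))
B(L, x) = L*x
1563 + B(q(3), 32) = 1563 + (2*3/(3 + 3))*32 = 1563 + (2*3/6)*32 = 1563 + (2*3*(⅙))*32 = 1563 + 1*32 = 1563 + 32 = 1595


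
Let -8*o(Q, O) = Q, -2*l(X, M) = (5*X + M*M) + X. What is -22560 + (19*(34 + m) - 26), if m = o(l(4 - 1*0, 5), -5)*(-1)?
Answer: -351971/16 ≈ -21998.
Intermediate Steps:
l(X, M) = -3*X - M²/2 (l(X, M) = -((5*X + M*M) + X)/2 = -((5*X + M²) + X)/2 = -((M² + 5*X) + X)/2 = -(M² + 6*X)/2 = -3*X - M²/2)
o(Q, O) = -Q/8
m = -49/16 (m = -(-3*(4 - 1*0) - ½*5²)/8*(-1) = -(-3*(4 + 0) - ½*25)/8*(-1) = -(-3*4 - 25/2)/8*(-1) = -(-12 - 25/2)/8*(-1) = -⅛*(-49/2)*(-1) = (49/16)*(-1) = -49/16 ≈ -3.0625)
-22560 + (19*(34 + m) - 26) = -22560 + (19*(34 - 49/16) - 26) = -22560 + (19*(495/16) - 26) = -22560 + (9405/16 - 26) = -22560 + 8989/16 = -351971/16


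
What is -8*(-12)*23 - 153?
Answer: 2055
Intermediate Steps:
-8*(-12)*23 - 153 = 96*23 - 153 = 2208 - 153 = 2055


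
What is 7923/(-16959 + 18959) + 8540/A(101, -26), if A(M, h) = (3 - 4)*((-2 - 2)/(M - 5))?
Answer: 409927923/2000 ≈ 2.0496e+5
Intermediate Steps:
A(M, h) = 4/(-5 + M) (A(M, h) = -(-4)/(-5 + M) = 4/(-5 + M))
7923/(-16959 + 18959) + 8540/A(101, -26) = 7923/(-16959 + 18959) + 8540/((4/(-5 + 101))) = 7923/2000 + 8540/((4/96)) = 7923*(1/2000) + 8540/((4*(1/96))) = 7923/2000 + 8540/(1/24) = 7923/2000 + 8540*24 = 7923/2000 + 204960 = 409927923/2000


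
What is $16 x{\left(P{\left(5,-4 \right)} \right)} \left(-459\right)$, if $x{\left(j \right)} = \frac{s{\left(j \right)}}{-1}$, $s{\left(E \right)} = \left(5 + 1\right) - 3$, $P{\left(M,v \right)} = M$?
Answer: $22032$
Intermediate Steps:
$s{\left(E \right)} = 3$ ($s{\left(E \right)} = 6 - 3 = 3$)
$x{\left(j \right)} = -3$ ($x{\left(j \right)} = \frac{3}{-1} = 3 \left(-1\right) = -3$)
$16 x{\left(P{\left(5,-4 \right)} \right)} \left(-459\right) = 16 \left(-3\right) \left(-459\right) = \left(-48\right) \left(-459\right) = 22032$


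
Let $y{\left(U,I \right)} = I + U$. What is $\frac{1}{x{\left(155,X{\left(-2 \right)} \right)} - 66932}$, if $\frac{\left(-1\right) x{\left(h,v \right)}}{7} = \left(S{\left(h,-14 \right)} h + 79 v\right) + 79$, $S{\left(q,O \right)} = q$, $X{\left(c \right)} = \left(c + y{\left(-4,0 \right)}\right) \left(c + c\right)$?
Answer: $- \frac{1}{248932} \approx -4.0172 \cdot 10^{-6}$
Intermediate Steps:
$X{\left(c \right)} = 2 c \left(-4 + c\right)$ ($X{\left(c \right)} = \left(c + \left(0 - 4\right)\right) \left(c + c\right) = \left(c - 4\right) 2 c = \left(-4 + c\right) 2 c = 2 c \left(-4 + c\right)$)
$x{\left(h,v \right)} = -553 - 553 v - 7 h^{2}$ ($x{\left(h,v \right)} = - 7 \left(\left(h h + 79 v\right) + 79\right) = - 7 \left(\left(h^{2} + 79 v\right) + 79\right) = - 7 \left(79 + h^{2} + 79 v\right) = -553 - 553 v - 7 h^{2}$)
$\frac{1}{x{\left(155,X{\left(-2 \right)} \right)} - 66932} = \frac{1}{\left(-553 - 553 \cdot 2 \left(-2\right) \left(-4 - 2\right) - 7 \cdot 155^{2}\right) - 66932} = \frac{1}{\left(-553 - 553 \cdot 2 \left(-2\right) \left(-6\right) - 168175\right) - 66932} = \frac{1}{\left(-553 - 13272 - 168175\right) - 66932} = \frac{1}{-182000 - 66932} = \frac{1}{-248932} = - \frac{1}{248932}$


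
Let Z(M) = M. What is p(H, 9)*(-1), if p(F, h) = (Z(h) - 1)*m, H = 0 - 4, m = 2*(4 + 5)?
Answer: -144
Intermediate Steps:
m = 18 (m = 2*9 = 18)
H = -4
p(F, h) = -18 + 18*h (p(F, h) = (h - 1)*18 = (-1 + h)*18 = -18 + 18*h)
p(H, 9)*(-1) = (-18 + 18*9)*(-1) = (-18 + 162)*(-1) = 144*(-1) = -144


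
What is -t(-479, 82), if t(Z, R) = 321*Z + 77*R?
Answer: 147445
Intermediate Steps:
t(Z, R) = 77*R + 321*Z
-t(-479, 82) = -(77*82 + 321*(-479)) = -(6314 - 153759) = -1*(-147445) = 147445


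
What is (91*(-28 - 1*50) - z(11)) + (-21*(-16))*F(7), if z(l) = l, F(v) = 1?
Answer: -6773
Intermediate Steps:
(91*(-28 - 1*50) - z(11)) + (-21*(-16))*F(7) = (91*(-28 - 1*50) - 1*11) - 21*(-16)*1 = (91*(-28 - 50) - 11) + 336*1 = (91*(-78) - 11) + 336 = (-7098 - 11) + 336 = -7109 + 336 = -6773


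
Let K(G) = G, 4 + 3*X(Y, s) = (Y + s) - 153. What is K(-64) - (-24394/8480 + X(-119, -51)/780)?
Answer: -10084249/165360 ≈ -60.984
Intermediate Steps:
X(Y, s) = -157/3 + Y/3 + s/3 (X(Y, s) = -4/3 + ((Y + s) - 153)/3 = -4/3 + (-153 + Y + s)/3 = -4/3 + (-51 + Y/3 + s/3) = -157/3 + Y/3 + s/3)
K(-64) - (-24394/8480 + X(-119, -51)/780) = -64 - (-24394/8480 + (-157/3 + (⅓)*(-119) + (⅓)*(-51))/780) = -64 - (-24394*1/8480 + (-157/3 - 119/3 - 17)*(1/780)) = -64 - (-12197/4240 - 109*1/780) = -64 - (-12197/4240 - 109/780) = -64 - 1*(-498791/165360) = -64 + 498791/165360 = -10084249/165360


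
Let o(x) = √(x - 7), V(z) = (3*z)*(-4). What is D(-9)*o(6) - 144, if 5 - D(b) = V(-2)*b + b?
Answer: -144 + 230*I ≈ -144.0 + 230.0*I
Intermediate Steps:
V(z) = -12*z
D(b) = 5 - 25*b (D(b) = 5 - ((-12*(-2))*b + b) = 5 - (24*b + b) = 5 - 25*b)
o(x) = √(-7 + x)
D(-9)*o(6) - 144 = (5 - 25*(-9))*√(-7 + 6) - 144 = (5 + 225)*√(-1) - 144 = 230*I - 144 = -144 + 230*I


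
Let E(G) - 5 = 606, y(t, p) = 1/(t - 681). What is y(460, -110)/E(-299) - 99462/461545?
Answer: -13430914867/62322882895 ≈ -0.21551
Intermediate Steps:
y(t, p) = 1/(-681 + t)
E(G) = 611 (E(G) = 5 + 606 = 611)
y(460, -110)/E(-299) - 99462/461545 = 1/((-681 + 460)*611) - 99462/461545 = (1/611)/(-221) - 99462*1/461545 = -1/221*1/611 - 99462/461545 = -1/135031 - 99462/461545 = -13430914867/62322882895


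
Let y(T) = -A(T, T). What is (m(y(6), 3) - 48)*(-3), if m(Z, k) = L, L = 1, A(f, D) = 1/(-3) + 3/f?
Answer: 141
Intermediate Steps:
A(f, D) = -⅓ + 3/f (A(f, D) = 1*(-⅓) + 3/f = -⅓ + 3/f)
y(T) = -(9 - T)/(3*T)
m(Z, k) = 1
(m(y(6), 3) - 48)*(-3) = (1 - 48)*(-3) = -47*(-3) = 141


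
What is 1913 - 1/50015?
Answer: 95678694/50015 ≈ 1913.0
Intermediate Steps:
1913 - 1/50015 = 95678694/50015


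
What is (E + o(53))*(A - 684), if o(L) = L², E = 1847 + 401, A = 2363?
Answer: 8490703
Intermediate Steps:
E = 2248
(E + o(53))*(A - 684) = (2248 + 53²)*(2363 - 684) = (2248 + 2809)*1679 = 5057*1679 = 8490703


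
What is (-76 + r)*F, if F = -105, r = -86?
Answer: 17010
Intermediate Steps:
(-76 + r)*F = (-76 - 86)*(-105) = -162*(-105) = 17010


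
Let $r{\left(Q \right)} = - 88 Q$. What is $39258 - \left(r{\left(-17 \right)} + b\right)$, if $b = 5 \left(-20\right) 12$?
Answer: $38962$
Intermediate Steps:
$b = -1200$ ($b = \left(-100\right) 12 = -1200$)
$39258 - \left(r{\left(-17 \right)} + b\right) = 39258 - \left(\left(-88\right) \left(-17\right) - 1200\right) = 39258 - \left(1496 - 1200\right) = 39258 - 296 = 38962$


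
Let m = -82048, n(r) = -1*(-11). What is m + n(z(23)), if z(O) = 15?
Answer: -82037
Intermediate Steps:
n(r) = 11
m + n(z(23)) = -82048 + 11 = -82037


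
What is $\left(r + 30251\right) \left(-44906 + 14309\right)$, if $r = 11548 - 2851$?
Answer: $-1191691956$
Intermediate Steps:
$r = 8697$ ($r = 11548 - 2851 = 8697$)
$\left(r + 30251\right) \left(-44906 + 14309\right) = \left(8697 + 30251\right) \left(-44906 + 14309\right) = 38948 \left(-30597\right) = -1191691956$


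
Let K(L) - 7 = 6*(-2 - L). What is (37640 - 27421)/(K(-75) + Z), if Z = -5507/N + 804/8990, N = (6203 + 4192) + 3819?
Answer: 59355602970/2582988083 ≈ 22.979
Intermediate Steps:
K(L) = -5 - 6*L (K(L) = 7 + 6*(-2 - L) = 7 + (-12 - 6*L) = -5 - 6*L)
N = 14214 (N = 10395 + 3819 = 14214)
Z = -19039937/63891930 (Z = -5507/14214 + 804/8990 = -5507*1/14214 + 804*(1/8990) = -5507/14214 + 402/4495 = -19039937/63891930 ≈ -0.29800)
(37640 - 27421)/(K(-75) + Z) = (37640 - 27421)/((-5 - 6*(-75)) - 19039937/63891930) = 10219/((-5 + 450) - 19039937/63891930) = 10219/(445 - 19039937/63891930) = 10219/(28412868913/63891930) = 10219*(63891930/28412868913) = 59355602970/2582988083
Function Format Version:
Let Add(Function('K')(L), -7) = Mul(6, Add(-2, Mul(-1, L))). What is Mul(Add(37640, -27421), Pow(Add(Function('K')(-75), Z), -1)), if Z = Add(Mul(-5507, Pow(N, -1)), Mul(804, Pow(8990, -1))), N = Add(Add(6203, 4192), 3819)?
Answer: Rational(59355602970, 2582988083) ≈ 22.979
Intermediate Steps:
Function('K')(L) = Add(-5, Mul(-6, L)) (Function('K')(L) = Add(7, Mul(6, Add(-2, Mul(-1, L)))) = Add(7, Add(-12, Mul(-6, L))) = Add(-5, Mul(-6, L)))
N = 14214 (N = Add(10395, 3819) = 14214)
Z = Rational(-19039937, 63891930) (Z = Add(Mul(-5507, Pow(14214, -1)), Mul(804, Pow(8990, -1))) = Add(Mul(-5507, Rational(1, 14214)), Mul(804, Rational(1, 8990))) = Add(Rational(-5507, 14214), Rational(402, 4495)) = Rational(-19039937, 63891930) ≈ -0.29800)
Mul(Add(37640, -27421), Pow(Add(Function('K')(-75), Z), -1)) = Mul(Add(37640, -27421), Pow(Add(Add(-5, Mul(-6, -75)), Rational(-19039937, 63891930)), -1)) = Mul(10219, Pow(Add(Add(-5, 450), Rational(-19039937, 63891930)), -1)) = Mul(10219, Pow(Add(445, Rational(-19039937, 63891930)), -1)) = Mul(10219, Pow(Rational(28412868913, 63891930), -1)) = Mul(10219, Rational(63891930, 28412868913)) = Rational(59355602970, 2582988083)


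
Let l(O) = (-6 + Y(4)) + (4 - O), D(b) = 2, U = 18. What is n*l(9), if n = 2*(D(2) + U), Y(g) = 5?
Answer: -240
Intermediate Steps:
l(O) = 3 - O (l(O) = (-6 + 5) + (4 - O) = -1 + (4 - O) = 3 - O)
n = 40 (n = 2*(2 + 18) = 2*20 = 40)
n*l(9) = 40*(3 - 1*9) = 40*(3 - 9) = 40*(-6) = -240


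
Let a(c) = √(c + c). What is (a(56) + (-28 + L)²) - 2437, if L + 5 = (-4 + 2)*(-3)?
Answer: -1708 + 4*√7 ≈ -1697.4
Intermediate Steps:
L = 1 (L = -5 + (-4 + 2)*(-3) = -5 - 2*(-3) = -5 + 6 = 1)
a(c) = √2*√c (a(c) = √(2*c) = √2*√c)
(a(56) + (-28 + L)²) - 2437 = (√2*√56 + (-28 + 1)²) - 2437 = (√2*(2*√14) + (-27)²) - 2437 = (4*√7 + 729) - 2437 = (729 + 4*√7) - 2437 = -1708 + 4*√7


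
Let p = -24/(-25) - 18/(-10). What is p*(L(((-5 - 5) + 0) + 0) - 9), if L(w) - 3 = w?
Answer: -1104/25 ≈ -44.160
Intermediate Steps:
L(w) = 3 + w
p = 69/25 (p = -24*(-1/25) - 18*(-⅒) = 24/25 + 9/5 = 69/25 ≈ 2.7600)
p*(L(((-5 - 5) + 0) + 0) - 9) = 69*((3 + (((-5 - 5) + 0) + 0)) - 9)/25 = 69*((3 + ((-10 + 0) + 0)) - 9)/25 = 69*((3 + (-10 + 0)) - 9)/25 = 69*((3 - 10) - 9)/25 = 69*(-7 - 9)/25 = (69/25)*(-16) = -1104/25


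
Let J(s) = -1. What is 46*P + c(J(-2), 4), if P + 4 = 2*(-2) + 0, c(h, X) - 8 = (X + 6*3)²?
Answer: 124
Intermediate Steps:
c(h, X) = 8 + (18 + X)² (c(h, X) = 8 + (X + 6*3)² = 8 + (X + 18)² = 8 + (18 + X)²)
P = -8 (P = -4 + (2*(-2) + 0) = -4 + (-4 + 0) = -4 - 4 = -8)
46*P + c(J(-2), 4) = 46*(-8) + (8 + (18 + 4)²) = -368 + (8 + 22²) = -368 + (8 + 484) = -368 + 492 = 124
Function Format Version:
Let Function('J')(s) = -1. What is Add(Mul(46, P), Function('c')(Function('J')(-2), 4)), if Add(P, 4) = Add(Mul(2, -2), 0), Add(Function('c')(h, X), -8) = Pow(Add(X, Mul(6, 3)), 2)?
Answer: 124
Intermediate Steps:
Function('c')(h, X) = Add(8, Pow(Add(18, X), 2)) (Function('c')(h, X) = Add(8, Pow(Add(X, Mul(6, 3)), 2)) = Add(8, Pow(Add(X, 18), 2)) = Add(8, Pow(Add(18, X), 2)))
P = -8 (P = Add(-4, Add(Mul(2, -2), 0)) = Add(-4, Add(-4, 0)) = Add(-4, -4) = -8)
Add(Mul(46, P), Function('c')(Function('J')(-2), 4)) = Add(Mul(46, -8), Add(8, Pow(Add(18, 4), 2))) = Add(-368, Add(8, Pow(22, 2))) = Add(-368, Add(8, 484)) = Add(-368, 492) = 124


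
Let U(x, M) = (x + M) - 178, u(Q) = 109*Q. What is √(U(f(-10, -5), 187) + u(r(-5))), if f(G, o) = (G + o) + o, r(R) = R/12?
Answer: I*√2031/6 ≈ 7.5111*I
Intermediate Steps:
r(R) = R/12 (r(R) = R*(1/12) = R/12)
f(G, o) = G + 2*o
U(x, M) = -178 + M + x (U(x, M) = (M + x) - 178 = -178 + M + x)
√(U(f(-10, -5), 187) + u(r(-5))) = √((-178 + 187 + (-10 + 2*(-5))) + 109*((1/12)*(-5))) = √((-178 + 187 + (-10 - 10)) + 109*(-5/12)) = √((-178 + 187 - 20) - 545/12) = √(-11 - 545/12) = √(-677/12) = I*√2031/6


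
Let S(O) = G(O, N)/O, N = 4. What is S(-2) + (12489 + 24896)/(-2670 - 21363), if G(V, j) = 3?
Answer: -146869/48066 ≈ -3.0556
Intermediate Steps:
S(O) = 3/O
S(-2) + (12489 + 24896)/(-2670 - 21363) = 3/(-2) + (12489 + 24896)/(-2670 - 21363) = 3*(-½) + 37385/(-24033) = -3/2 + 37385*(-1/24033) = -3/2 - 37385/24033 = -146869/48066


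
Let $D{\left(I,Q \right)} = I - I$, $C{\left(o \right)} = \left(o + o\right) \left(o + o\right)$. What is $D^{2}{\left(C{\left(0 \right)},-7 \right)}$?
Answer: $0$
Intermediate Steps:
$C{\left(o \right)} = 4 o^{2}$ ($C{\left(o \right)} = 2 o 2 o = 4 o^{2}$)
$D{\left(I,Q \right)} = 0$
$D^{2}{\left(C{\left(0 \right)},-7 \right)} = 0^{2} = 0$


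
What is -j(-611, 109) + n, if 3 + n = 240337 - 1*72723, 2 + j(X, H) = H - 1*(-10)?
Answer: 167494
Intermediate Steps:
j(X, H) = 8 + H (j(X, H) = -2 + (H - 1*(-10)) = -2 + (H + 10) = -2 + (10 + H) = 8 + H)
n = 167611 (n = -3 + (240337 - 1*72723) = -3 + (240337 - 72723) = -3 + 167614 = 167611)
-j(-611, 109) + n = -(8 + 109) + 167611 = -1*117 + 167611 = -117 + 167611 = 167494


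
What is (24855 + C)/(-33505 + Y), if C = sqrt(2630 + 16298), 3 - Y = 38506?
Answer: -24855/72008 - 13*sqrt(7)/18002 ≈ -0.34708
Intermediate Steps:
Y = -38503 (Y = 3 - 1*38506 = 3 - 38506 = -38503)
C = 52*sqrt(7) (C = sqrt(18928) = 52*sqrt(7) ≈ 137.58)
(24855 + C)/(-33505 + Y) = (24855 + 52*sqrt(7))/(-33505 - 38503) = (24855 + 52*sqrt(7))/(-72008) = (24855 + 52*sqrt(7))*(-1/72008) = -24855/72008 - 13*sqrt(7)/18002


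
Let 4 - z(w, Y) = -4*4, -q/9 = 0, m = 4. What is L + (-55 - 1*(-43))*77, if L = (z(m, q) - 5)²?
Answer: -699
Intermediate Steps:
q = 0 (q = -9*0 = 0)
z(w, Y) = 20 (z(w, Y) = 4 - (-4)*4 = 4 - 1*(-16) = 4 + 16 = 20)
L = 225 (L = (20 - 5)² = 15² = 225)
L + (-55 - 1*(-43))*77 = 225 + (-55 - 1*(-43))*77 = 225 + (-55 + 43)*77 = 225 - 12*77 = 225 - 924 = -699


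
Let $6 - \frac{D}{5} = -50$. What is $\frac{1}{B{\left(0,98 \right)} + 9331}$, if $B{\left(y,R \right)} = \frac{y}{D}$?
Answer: $\frac{1}{9331} \approx 0.00010717$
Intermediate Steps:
$D = 280$ ($D = 30 - -250 = 30 + 250 = 280$)
$B{\left(y,R \right)} = \frac{y}{280}$
$\frac{1}{B{\left(0,98 \right)} + 9331} = \frac{1}{\frac{1}{280} \cdot 0 + 9331} = \frac{1}{0 + 9331} = \frac{1}{9331}$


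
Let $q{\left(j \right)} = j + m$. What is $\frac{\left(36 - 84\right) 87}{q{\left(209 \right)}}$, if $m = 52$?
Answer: $-16$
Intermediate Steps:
$q{\left(j \right)} = 52 + j$ ($q{\left(j \right)} = j + 52 = 52 + j$)
$\frac{\left(36 - 84\right) 87}{q{\left(209 \right)}} = \frac{\left(36 - 84\right) 87}{52 + 209} = \frac{\left(-48\right) 87}{261} = \left(-4176\right) \frac{1}{261} = -16$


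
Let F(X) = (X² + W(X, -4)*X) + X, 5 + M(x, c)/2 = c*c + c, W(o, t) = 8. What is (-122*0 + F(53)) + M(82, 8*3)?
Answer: 4476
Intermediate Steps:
M(x, c) = -10 + 2*c + 2*c² (M(x, c) = -10 + 2*(c*c + c) = -10 + 2*(c² + c) = -10 + 2*(c + c²) = -10 + (2*c + 2*c²) = -10 + 2*c + 2*c²)
F(X) = X² + 9*X (F(X) = (X² + 8*X) + X = X² + 9*X)
(-122*0 + F(53)) + M(82, 8*3) = (-122*0 + 53*(9 + 53)) + (-10 + 2*(8*3) + 2*(8*3)²) = (0 + 53*62) + (-10 + 2*24 + 2*24²) = (0 + 3286) + (-10 + 48 + 2*576) = 3286 + (-10 + 48 + 1152) = 3286 + 1190 = 4476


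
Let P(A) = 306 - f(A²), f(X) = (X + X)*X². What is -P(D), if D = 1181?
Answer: 5426619628225465856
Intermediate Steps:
f(X) = 2*X³ (f(X) = (2*X)*X² = 2*X³)
P(A) = 306 - 2*A⁶ (P(A) = 306 - 2*(A²)³ = 306 - 2*A⁶)
-P(D) = -(306 - 2*1181⁶) = -(306 - 2*2713309814112733081) = -(306 - 5426619628225466162) = -1*(-5426619628225465856) = 5426619628225465856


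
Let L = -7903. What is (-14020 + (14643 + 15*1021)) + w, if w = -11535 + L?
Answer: -3500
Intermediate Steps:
w = -19438 (w = -11535 - 7903 = -19438)
(-14020 + (14643 + 15*1021)) + w = (-14020 + (14643 + 15*1021)) - 19438 = (-14020 + (14643 + 15315)) - 19438 = (-14020 + 29958) - 19438 = 15938 - 19438 = -3500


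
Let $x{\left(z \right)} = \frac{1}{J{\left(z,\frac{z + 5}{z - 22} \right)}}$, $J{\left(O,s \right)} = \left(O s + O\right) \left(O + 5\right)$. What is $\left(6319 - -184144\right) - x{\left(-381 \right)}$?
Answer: $\frac{21254989703909}{111596424} \approx 1.9046 \cdot 10^{5}$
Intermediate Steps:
$J{\left(O,s \right)} = \left(5 + O\right) \left(O + O s\right)$ ($J{\left(O,s \right)} = \left(O + O s\right) \left(5 + O\right) = \left(5 + O\right) \left(O + O s\right)$)
$x{\left(z \right)} = \frac{1}{z \left(5 + z + \frac{5 \left(5 + z\right)}{-22 + z} + \frac{z \left(5 + z\right)}{-22 + z}\right)}$ ($x{\left(z \right)} = \frac{1}{z \left(5 + z + 5 \frac{z + 5}{z - 22} + z \frac{z + 5}{z - 22}\right)} = \frac{1}{z \left(5 + z + 5 \frac{5 + z}{-22 + z} + z \frac{5 + z}{-22 + z}\right)} = \frac{1}{z \left(5 + z + \frac{5 \left(5 + z\right)}{-22 + z} + \frac{z \left(5 + z\right)}{-22 + z}\right)}$)
$\left(6319 - -184144\right) - x{\left(-381 \right)} = \left(6319 - -184144\right) - \frac{-22 - 381}{\left(-381\right) \left(-85 - -2667 + 2 \left(-381\right)^{2}\right)} = \left(6319 + 184144\right) - \left(- \frac{1}{381}\right) \frac{1}{-85 + 2667 + 2 \cdot 145161} \left(-403\right) = 190463 - \left(- \frac{1}{381}\right) \frac{1}{-85 + 2667 + 290322} \left(-403\right) = 190463 - \left(- \frac{1}{381}\right) \frac{1}{292904} \left(-403\right) = 190463 - \frac{403}{111596424} = \frac{21254989703909}{111596424}$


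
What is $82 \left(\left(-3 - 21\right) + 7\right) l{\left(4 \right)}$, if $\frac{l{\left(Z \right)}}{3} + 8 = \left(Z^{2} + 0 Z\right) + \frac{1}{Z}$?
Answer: $- \frac{69003}{2} \approx -34502.0$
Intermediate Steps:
$l{\left(Z \right)} = -24 + \frac{3}{Z} + 3 Z^{2}$ ($l{\left(Z \right)} = -24 + 3 \left(\left(Z^{2} + 0 Z\right) + \frac{1}{Z}\right) = -24 + 3 \left(\left(Z^{2} + 0\right) + \frac{1}{Z}\right) = -24 + 3 \left(Z^{2} + \frac{1}{Z}\right) = -24 + 3 \left(\frac{1}{Z} + Z^{2}\right) = -24 + \left(\frac{3}{Z} + 3 Z^{2}\right) = -24 + \frac{3}{Z} + 3 Z^{2}$)
$82 \left(\left(-3 - 21\right) + 7\right) l{\left(4 \right)} = 82 \left(\left(-3 - 21\right) + 7\right) \left(-24 + \frac{3}{4} + 3 \cdot 4^{2}\right) = 82 \left(-24 + 7\right) \left(-24 + 3 \cdot \frac{1}{4} + 3 \cdot 16\right) = 82 \left(-17\right) \left(-24 + \frac{3}{4} + 48\right) = \left(-1394\right) \frac{99}{4} = - \frac{69003}{2}$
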